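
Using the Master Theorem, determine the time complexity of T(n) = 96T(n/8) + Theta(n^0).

Master Theorem for T(n) = 96T(n/8) + O(n^0):

a = 96, b = 8, c = 0
log_b(a) = log_8(96) = 2.1950

Case 1: c = 0 < log_8(96) = 2.1950
T(n) = O(n^(log_8 96))

For T(n) = 96T(n/8) + O(n^0): log_8(96) = 2.1950. This is Case 1 of the Master Theorem (c < log_b(a), work dominated by leaves), giving O(n^(log_8 96)).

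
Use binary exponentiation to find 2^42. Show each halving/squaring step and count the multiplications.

Computing 2^42 by squaring (build up from 2^1; each line after the first costs one multiplication):

2^1 = 2
2^2 = (2^1)^2 = 2^2 = 4
2^4 = (2^2)^2 = 4^2 = 16
2^5 = 2 * 2^4 = 2 * 16 = 32
2^10 = (2^5)^2 = 32^2 = 1024
2^20 = (2^10)^2 = 1024^2 = 1048576
2^21 = 2 * 2^20 = 2 * 1048576 = 2097152
2^42 = (2^21)^2 = 2097152^2 = 4398046511104

Result: 4398046511104
Multiplications needed: 7 (7 lines after 2^1)

2^42 = 4398046511104. Using exponentiation by squaring, this requires 7 multiplications. The key idea: if the exponent is even, square the half-power; if odd, multiply by the base once.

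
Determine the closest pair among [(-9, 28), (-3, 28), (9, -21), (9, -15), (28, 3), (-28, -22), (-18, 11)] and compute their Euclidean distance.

Computing all pairwise distances among 7 points:

d((-9, 28), (-3, 28)) = 6.0 <-- minimum
d((-9, 28), (9, -21)) = 52.2015
d((-9, 28), (9, -15)) = 46.6154
d((-9, 28), (28, 3)) = 44.6542
d((-9, 28), (-28, -22)) = 53.4883
d((-9, 28), (-18, 11)) = 19.2354
d((-3, 28), (9, -21)) = 50.448
d((-3, 28), (9, -15)) = 44.643
d((-3, 28), (28, 3)) = 39.8246
d((-3, 28), (-28, -22)) = 55.9017
d((-3, 28), (-18, 11)) = 22.6716
d((9, -21), (9, -15)) = 6.0 <-- minimum
d((9, -21), (28, 3)) = 30.6105
d((9, -21), (-28, -22)) = 37.0135
d((9, -21), (-18, 11)) = 41.8688
d((9, -15), (28, 3)) = 26.1725
d((9, -15), (-28, -22)) = 37.6563
d((9, -15), (-18, 11)) = 37.4833
d((28, 3), (-28, -22)) = 61.327
d((28, 3), (-18, 11)) = 46.6905
d((-28, -22), (-18, 11)) = 34.4819

Minimum distance: 6.0 (tie among 2 pairs: (-9, 28) and (-3, 28); (9, -21) and (9, -15))

The minimum Euclidean distance is 6.0. There is a tie: 2 pairs achieve this minimum — (-9, 28) and (-3, 28); (9, -21) and (9, -15). Any of these is a valid closest pair. For 7 points, brute-force pairwise comparison is shown above. For large n, the divide-and-conquer algorithm (sort by x, recurse on halves, check the dividing strip) achieves O(n log n).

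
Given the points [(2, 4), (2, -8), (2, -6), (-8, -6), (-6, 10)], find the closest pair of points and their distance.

Computing all pairwise distances among 5 points:

d((2, 4), (2, -8)) = 12.0
d((2, 4), (2, -6)) = 10.0
d((2, 4), (-8, -6)) = 14.1421
d((2, 4), (-6, 10)) = 10.0
d((2, -8), (2, -6)) = 2.0 <-- minimum
d((2, -8), (-8, -6)) = 10.198
d((2, -8), (-6, 10)) = 19.6977
d((2, -6), (-8, -6)) = 10.0
d((2, -6), (-6, 10)) = 17.8885
d((-8, -6), (-6, 10)) = 16.1245

Closest pair: (2, -8) and (2, -6) with distance 2.0

The closest pair is (2, -8) and (2, -6) with Euclidean distance 2.0. For 5 points, brute-force pairwise comparison is shown above. For large n, the divide-and-conquer algorithm (sort by x, recurse on halves, check the dividing strip) achieves O(n log n).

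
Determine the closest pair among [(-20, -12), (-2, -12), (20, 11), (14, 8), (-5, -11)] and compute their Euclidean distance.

Computing all pairwise distances among 5 points:

d((-20, -12), (-2, -12)) = 18.0
d((-20, -12), (20, 11)) = 46.1411
d((-20, -12), (14, 8)) = 39.4462
d((-20, -12), (-5, -11)) = 15.0333
d((-2, -12), (20, 11)) = 31.8277
d((-2, -12), (14, 8)) = 25.6125
d((-2, -12), (-5, -11)) = 3.1623 <-- minimum
d((20, 11), (14, 8)) = 6.7082
d((20, 11), (-5, -11)) = 33.3017
d((14, 8), (-5, -11)) = 26.8701

Closest pair: (-2, -12) and (-5, -11) with distance 3.1623

The closest pair is (-2, -12) and (-5, -11) with Euclidean distance 3.1623. For 5 points, brute-force pairwise comparison is shown above. For large n, the divide-and-conquer algorithm (sort by x, recurse on halves, check the dividing strip) achieves O(n log n).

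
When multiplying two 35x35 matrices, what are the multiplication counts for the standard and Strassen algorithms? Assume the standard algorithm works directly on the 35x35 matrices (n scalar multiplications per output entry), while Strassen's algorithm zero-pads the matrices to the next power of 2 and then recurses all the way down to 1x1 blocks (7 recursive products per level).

Matrix multiplication for 35x35 matrices:

Strassen's algorithm requires power-of-2 dimensions. Pad 35x35 to 64x64 (next power of 2).

Standard algorithm: 35^3 = 42875 multiplications
Strassen's algorithm: 7^(log2(64)) = 7^6 = 117649 multiplications
Difference: 42875 - 117649 = -74774 (Strassen uses MORE here due to padding overhead — for small or just-over-power-of-2 n, padding can outweigh the per-level savings)

Standard: 42875 multiplications (35^3). Strassen: 117649 multiplications (7^6, after padding to 64x64). Strassen reduces 8 recursive multiplications to 7 at each level.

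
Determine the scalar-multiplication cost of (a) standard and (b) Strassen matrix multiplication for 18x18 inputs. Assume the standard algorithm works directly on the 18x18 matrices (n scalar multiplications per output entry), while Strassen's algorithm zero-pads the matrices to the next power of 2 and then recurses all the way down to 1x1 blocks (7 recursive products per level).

Matrix multiplication for 18x18 matrices:

Strassen's algorithm requires power-of-2 dimensions. Pad 18x18 to 32x32 (next power of 2).

Standard algorithm: 18^3 = 5832 multiplications
Strassen's algorithm: 7^(log2(32)) = 7^5 = 16807 multiplications
Difference: 5832 - 16807 = -10975 (Strassen uses MORE here due to padding overhead — for small or just-over-power-of-2 n, padding can outweigh the per-level savings)

Standard: 5832 multiplications (18^3). Strassen: 16807 multiplications (7^5, after padding to 32x32). Strassen reduces 8 recursive multiplications to 7 at each level.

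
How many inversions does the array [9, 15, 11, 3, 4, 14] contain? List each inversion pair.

Finding inversions in [9, 15, 11, 3, 4, 14]:

(0, 3): arr[0]=9 > arr[3]=3
(0, 4): arr[0]=9 > arr[4]=4
(1, 2): arr[1]=15 > arr[2]=11
(1, 3): arr[1]=15 > arr[3]=3
(1, 4): arr[1]=15 > arr[4]=4
(1, 5): arr[1]=15 > arr[5]=14
(2, 3): arr[2]=11 > arr[3]=3
(2, 4): arr[2]=11 > arr[4]=4

Total inversions: 8

The array has 8 inversion(s): (0,3), (0,4), (1,2), (1,3), (1,4), (1,5), (2,3), (2,4). Each pair (i,j) satisfies i < j and arr[i] > arr[j].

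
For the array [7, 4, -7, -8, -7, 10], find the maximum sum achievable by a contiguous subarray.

Using Kadane's algorithm on [7, 4, -7, -8, -7, 10]:

Scanning through the array:
Position 1 (value 4): max_ending_here = 11, max_so_far = 11
Position 2 (value -7): max_ending_here = 4, max_so_far = 11
Position 3 (value -8): max_ending_here = -4, max_so_far = 11
Position 4 (value -7): max_ending_here = -7, max_so_far = 11
Position 5 (value 10): max_ending_here = 10, max_so_far = 11

Maximum subarray: [7, 4]
Maximum sum: 11

The maximum subarray is [7, 4] with sum 11. This subarray runs from index 0 to index 1.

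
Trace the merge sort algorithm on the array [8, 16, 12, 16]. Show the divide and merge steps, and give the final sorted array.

Merge sort trace:

Split: [8, 16, 12, 16] -> [8, 16] and [12, 16]
  Split: [8, 16] -> [8] and [16]
  Merge: [8] + [16] -> [8, 16]
  Split: [12, 16] -> [12] and [16]
  Merge: [12] + [16] -> [12, 16]
Merge: [8, 16] + [12, 16] -> [8, 12, 16, 16]

Final sorted array: [8, 12, 16, 16]

The merge sort proceeds by recursively splitting the array and merging sorted halves.
After all merges, the sorted array is [8, 12, 16, 16].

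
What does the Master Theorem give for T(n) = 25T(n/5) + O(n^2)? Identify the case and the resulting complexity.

Master Theorem for T(n) = 25T(n/5) + O(n^2):

a = 25, b = 5, c = 2
log_b(a) = log_5(25) = 2.0000

Case 2: c = 2 = log_5(25) = 2.0000
T(n) = O(n^2 log n) = O(n^2 log n)

For T(n) = 25T(n/5) + O(n^2): log_5(25) = 2.0000. This is Case 2 of the Master Theorem (c = log_b(a), equal work at all levels), giving O(n^2 log n).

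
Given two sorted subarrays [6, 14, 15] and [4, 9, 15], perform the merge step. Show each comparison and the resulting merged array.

Merging process:

Compare 6 vs 4: take 4 from right. Merged: [4]
Compare 6 vs 9: take 6 from left. Merged: [4, 6]
Compare 14 vs 9: take 9 from right. Merged: [4, 6, 9]
Compare 14 vs 15: take 14 from left. Merged: [4, 6, 9, 14]
Compare 15 vs 15: take 15 from left. Merged: [4, 6, 9, 14, 15]
Append remaining from right: [15]. Merged: [4, 6, 9, 14, 15, 15]

Final merged array: [4, 6, 9, 14, 15, 15]
Total comparisons: 5

The merged array is [4, 6, 9, 14, 15, 15], requiring 5 comparisons. The merge step runs in O(n) time where n is the total number of elements.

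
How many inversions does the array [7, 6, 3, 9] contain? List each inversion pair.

Finding inversions in [7, 6, 3, 9]:

(0, 1): arr[0]=7 > arr[1]=6
(0, 2): arr[0]=7 > arr[2]=3
(1, 2): arr[1]=6 > arr[2]=3

Total inversions: 3

The array has 3 inversion(s): (0,1), (0,2), (1,2). Each pair (i,j) satisfies i < j and arr[i] > arr[j].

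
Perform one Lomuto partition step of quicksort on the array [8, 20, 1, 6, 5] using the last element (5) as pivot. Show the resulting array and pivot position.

Lomuto partition with pivot = 5:

Initial array: [8, 20, 1, 6, 5]

arr[0]=8 > 5: no swap
arr[1]=20 > 5: no swap
arr[2]=1 <= 5: swap with position 0, array becomes [1, 20, 8, 6, 5]
arr[3]=6 > 5: no swap

Place pivot at position 1: [1, 5, 8, 6, 20]
Pivot position: 1

After partitioning with pivot 5, the array becomes [1, 5, 8, 6, 20]. The pivot is placed at index 1. All elements to the left of the pivot are <= 5, and all elements to the right are > 5.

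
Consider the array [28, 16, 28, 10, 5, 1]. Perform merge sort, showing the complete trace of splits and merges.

Merge sort trace:

Split: [28, 16, 28, 10, 5, 1] -> [28, 16, 28] and [10, 5, 1]
  Split: [28, 16, 28] -> [28] and [16, 28]
    Split: [16, 28] -> [16] and [28]
    Merge: [16] + [28] -> [16, 28]
  Merge: [28] + [16, 28] -> [16, 28, 28]
  Split: [10, 5, 1] -> [10] and [5, 1]
    Split: [5, 1] -> [5] and [1]
    Merge: [5] + [1] -> [1, 5]
  Merge: [10] + [1, 5] -> [1, 5, 10]
Merge: [16, 28, 28] + [1, 5, 10] -> [1, 5, 10, 16, 28, 28]

Final sorted array: [1, 5, 10, 16, 28, 28]

The merge sort proceeds by recursively splitting the array and merging sorted halves.
After all merges, the sorted array is [1, 5, 10, 16, 28, 28].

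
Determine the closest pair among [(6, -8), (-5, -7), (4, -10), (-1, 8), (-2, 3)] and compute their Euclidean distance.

Computing all pairwise distances among 5 points:

d((6, -8), (-5, -7)) = 11.0454
d((6, -8), (4, -10)) = 2.8284 <-- minimum
d((6, -8), (-1, 8)) = 17.4642
d((6, -8), (-2, 3)) = 13.6015
d((-5, -7), (4, -10)) = 9.4868
d((-5, -7), (-1, 8)) = 15.5242
d((-5, -7), (-2, 3)) = 10.4403
d((4, -10), (-1, 8)) = 18.6815
d((4, -10), (-2, 3)) = 14.3178
d((-1, 8), (-2, 3)) = 5.099

Closest pair: (6, -8) and (4, -10) with distance 2.8284

The closest pair is (6, -8) and (4, -10) with Euclidean distance 2.8284. For 5 points, brute-force pairwise comparison is shown above. For large n, the divide-and-conquer algorithm (sort by x, recurse on halves, check the dividing strip) achieves O(n log n).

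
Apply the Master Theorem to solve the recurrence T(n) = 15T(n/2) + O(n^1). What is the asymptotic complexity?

Master Theorem for T(n) = 15T(n/2) + O(n^1):

a = 15, b = 2, c = 1
log_b(a) = log_2(15) = 3.9069

Case 1: c = 1 < log_2(15) = 3.9069
T(n) = O(n^(log_2 15))

For T(n) = 15T(n/2) + O(n^1): log_2(15) = 3.9069. This is Case 1 of the Master Theorem (c < log_b(a), work dominated by leaves), giving O(n^(log_2 15)).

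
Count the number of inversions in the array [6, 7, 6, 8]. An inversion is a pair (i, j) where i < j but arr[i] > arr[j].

Finding inversions in [6, 7, 6, 8]:

(1, 2): arr[1]=7 > arr[2]=6

Total inversions: 1

The array has 1 inversion(s): (1,2). Each pair (i,j) satisfies i < j and arr[i] > arr[j].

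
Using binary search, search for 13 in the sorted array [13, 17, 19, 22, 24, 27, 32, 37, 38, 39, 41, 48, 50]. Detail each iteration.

Binary search for 13 in [13, 17, 19, 22, 24, 27, 32, 37, 38, 39, 41, 48, 50]:

lo=0, hi=12, mid=6, arr[mid]=32 -> 32 > 13, search left half
lo=0, hi=5, mid=2, arr[mid]=19 -> 19 > 13, search left half
lo=0, hi=1, mid=0, arr[mid]=13 -> Found target at index 0!

Binary search finds 13 at index 0 after 3 comparisons. The search repeatedly halves the search space by comparing with the middle element.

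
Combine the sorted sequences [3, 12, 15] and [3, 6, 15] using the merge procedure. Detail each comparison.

Merging process:

Compare 3 vs 3: take 3 from left. Merged: [3]
Compare 12 vs 3: take 3 from right. Merged: [3, 3]
Compare 12 vs 6: take 6 from right. Merged: [3, 3, 6]
Compare 12 vs 15: take 12 from left. Merged: [3, 3, 6, 12]
Compare 15 vs 15: take 15 from left. Merged: [3, 3, 6, 12, 15]
Append remaining from right: [15]. Merged: [3, 3, 6, 12, 15, 15]

Final merged array: [3, 3, 6, 12, 15, 15]
Total comparisons: 5

The merged array is [3, 3, 6, 12, 15, 15], requiring 5 comparisons. The merge step runs in O(n) time where n is the total number of elements.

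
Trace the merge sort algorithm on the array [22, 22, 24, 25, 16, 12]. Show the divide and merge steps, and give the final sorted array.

Merge sort trace:

Split: [22, 22, 24, 25, 16, 12] -> [22, 22, 24] and [25, 16, 12]
  Split: [22, 22, 24] -> [22] and [22, 24]
    Split: [22, 24] -> [22] and [24]
    Merge: [22] + [24] -> [22, 24]
  Merge: [22] + [22, 24] -> [22, 22, 24]
  Split: [25, 16, 12] -> [25] and [16, 12]
    Split: [16, 12] -> [16] and [12]
    Merge: [16] + [12] -> [12, 16]
  Merge: [25] + [12, 16] -> [12, 16, 25]
Merge: [22, 22, 24] + [12, 16, 25] -> [12, 16, 22, 22, 24, 25]

Final sorted array: [12, 16, 22, 22, 24, 25]

The merge sort proceeds by recursively splitting the array and merging sorted halves.
After all merges, the sorted array is [12, 16, 22, 22, 24, 25].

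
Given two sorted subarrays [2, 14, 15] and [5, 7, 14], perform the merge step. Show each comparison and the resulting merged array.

Merging process:

Compare 2 vs 5: take 2 from left. Merged: [2]
Compare 14 vs 5: take 5 from right. Merged: [2, 5]
Compare 14 vs 7: take 7 from right. Merged: [2, 5, 7]
Compare 14 vs 14: take 14 from left. Merged: [2, 5, 7, 14]
Compare 15 vs 14: take 14 from right. Merged: [2, 5, 7, 14, 14]
Append remaining from left: [15]. Merged: [2, 5, 7, 14, 14, 15]

Final merged array: [2, 5, 7, 14, 14, 15]
Total comparisons: 5

The merged array is [2, 5, 7, 14, 14, 15], requiring 5 comparisons. The merge step runs in O(n) time where n is the total number of elements.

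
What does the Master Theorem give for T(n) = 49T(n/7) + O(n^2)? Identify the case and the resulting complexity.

Master Theorem for T(n) = 49T(n/7) + O(n^2):

a = 49, b = 7, c = 2
log_b(a) = log_7(49) = 2.0000

Case 2: c = 2 = log_7(49) = 2.0000
T(n) = O(n^2 log n) = O(n^2 log n)

For T(n) = 49T(n/7) + O(n^2): log_7(49) = 2.0000. This is Case 2 of the Master Theorem (c = log_b(a), equal work at all levels), giving O(n^2 log n).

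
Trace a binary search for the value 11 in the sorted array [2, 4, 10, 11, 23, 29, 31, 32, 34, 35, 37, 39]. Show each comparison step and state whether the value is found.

Binary search for 11 in [2, 4, 10, 11, 23, 29, 31, 32, 34, 35, 37, 39]:

lo=0, hi=11, mid=5, arr[mid]=29 -> 29 > 11, search left half
lo=0, hi=4, mid=2, arr[mid]=10 -> 10 < 11, search right half
lo=3, hi=4, mid=3, arr[mid]=11 -> Found target at index 3!

Binary search finds 11 at index 3 after 3 comparisons. The search repeatedly halves the search space by comparing with the middle element.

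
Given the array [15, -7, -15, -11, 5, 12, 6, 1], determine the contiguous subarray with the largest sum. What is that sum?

Using Kadane's algorithm on [15, -7, -15, -11, 5, 12, 6, 1]:

Scanning through the array:
Position 1 (value -7): max_ending_here = 8, max_so_far = 15
Position 2 (value -15): max_ending_here = -7, max_so_far = 15
Position 3 (value -11): max_ending_here = -11, max_so_far = 15
Position 4 (value 5): max_ending_here = 5, max_so_far = 15
Position 5 (value 12): max_ending_here = 17, max_so_far = 17
Position 6 (value 6): max_ending_here = 23, max_so_far = 23
Position 7 (value 1): max_ending_here = 24, max_so_far = 24

Maximum subarray: [5, 12, 6, 1]
Maximum sum: 24

The maximum subarray is [5, 12, 6, 1] with sum 24. This subarray runs from index 4 to index 7.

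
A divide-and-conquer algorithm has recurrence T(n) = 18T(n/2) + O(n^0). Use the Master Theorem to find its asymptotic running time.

Master Theorem for T(n) = 18T(n/2) + O(n^0):

a = 18, b = 2, c = 0
log_b(a) = log_2(18) = 4.1699

Case 1: c = 0 < log_2(18) = 4.1699
T(n) = O(n^(log_2 18))

For T(n) = 18T(n/2) + O(n^0): log_2(18) = 4.1699. This is Case 1 of the Master Theorem (c < log_b(a), work dominated by leaves), giving O(n^(log_2 18)).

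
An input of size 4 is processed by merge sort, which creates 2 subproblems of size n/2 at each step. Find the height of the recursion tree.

For divide and conquer with division factor 2:

Problem sizes at each level:
Level 0: 4
Level 1: 2
Level 2: 1

The root is level 0 and the size-1 base case is level 2 (the tree spans levels 0 through 2, i.e. 3 levels counting the root), so the depth is the number of divisions: log_2(4) = 2

The recursion tree depth is log_2(4) = 2. At each level, the problem size is divided by 2, so it takes 2 divisions to reduce to a base case of size 1. The algorithm makes 2 recursive calls at each level.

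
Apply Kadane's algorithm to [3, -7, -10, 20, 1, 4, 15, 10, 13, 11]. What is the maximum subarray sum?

Using Kadane's algorithm on [3, -7, -10, 20, 1, 4, 15, 10, 13, 11]:

Scanning through the array:
Position 1 (value -7): max_ending_here = -4, max_so_far = 3
Position 2 (value -10): max_ending_here = -10, max_so_far = 3
Position 3 (value 20): max_ending_here = 20, max_so_far = 20
Position 4 (value 1): max_ending_here = 21, max_so_far = 21
Position 5 (value 4): max_ending_here = 25, max_so_far = 25
Position 6 (value 15): max_ending_here = 40, max_so_far = 40
Position 7 (value 10): max_ending_here = 50, max_so_far = 50
Position 8 (value 13): max_ending_here = 63, max_so_far = 63
Position 9 (value 11): max_ending_here = 74, max_so_far = 74

Maximum subarray: [20, 1, 4, 15, 10, 13, 11]
Maximum sum: 74

The maximum subarray is [20, 1, 4, 15, 10, 13, 11] with sum 74. This subarray runs from index 3 to index 9.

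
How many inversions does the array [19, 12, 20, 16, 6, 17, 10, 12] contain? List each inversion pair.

Finding inversions in [19, 12, 20, 16, 6, 17, 10, 12]:

(0, 1): arr[0]=19 > arr[1]=12
(0, 3): arr[0]=19 > arr[3]=16
(0, 4): arr[0]=19 > arr[4]=6
(0, 5): arr[0]=19 > arr[5]=17
(0, 6): arr[0]=19 > arr[6]=10
(0, 7): arr[0]=19 > arr[7]=12
(1, 4): arr[1]=12 > arr[4]=6
(1, 6): arr[1]=12 > arr[6]=10
(2, 3): arr[2]=20 > arr[3]=16
(2, 4): arr[2]=20 > arr[4]=6
(2, 5): arr[2]=20 > arr[5]=17
(2, 6): arr[2]=20 > arr[6]=10
(2, 7): arr[2]=20 > arr[7]=12
(3, 4): arr[3]=16 > arr[4]=6
(3, 6): arr[3]=16 > arr[6]=10
(3, 7): arr[3]=16 > arr[7]=12
(5, 6): arr[5]=17 > arr[6]=10
(5, 7): arr[5]=17 > arr[7]=12

Total inversions: 18

The array has 18 inversion(s): (0,1), (0,3), (0,4), (0,5), (0,6), (0,7), (1,4), (1,6), (2,3), (2,4), (2,5), (2,6), (2,7), (3,4), (3,6), (3,7), (5,6), (5,7). Each pair (i,j) satisfies i < j and arr[i] > arr[j].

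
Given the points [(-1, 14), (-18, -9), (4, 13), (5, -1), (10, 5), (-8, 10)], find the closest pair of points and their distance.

Computing all pairwise distances among 6 points:

d((-1, 14), (-18, -9)) = 28.6007
d((-1, 14), (4, 13)) = 5.099 <-- minimum
d((-1, 14), (5, -1)) = 16.1555
d((-1, 14), (10, 5)) = 14.2127
d((-1, 14), (-8, 10)) = 8.0623
d((-18, -9), (4, 13)) = 31.1127
d((-18, -9), (5, -1)) = 24.3516
d((-18, -9), (10, 5)) = 31.305
d((-18, -9), (-8, 10)) = 21.4709
d((4, 13), (5, -1)) = 14.0357
d((4, 13), (10, 5)) = 10.0
d((4, 13), (-8, 10)) = 12.3693
d((5, -1), (10, 5)) = 7.8102
d((5, -1), (-8, 10)) = 17.0294
d((10, 5), (-8, 10)) = 18.6815

Closest pair: (-1, 14) and (4, 13) with distance 5.099

The closest pair is (-1, 14) and (4, 13) with Euclidean distance 5.099. For 6 points, brute-force pairwise comparison is shown above. For large n, the divide-and-conquer algorithm (sort by x, recurse on halves, check the dividing strip) achieves O(n log n).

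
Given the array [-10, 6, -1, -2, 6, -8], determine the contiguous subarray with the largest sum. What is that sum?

Using Kadane's algorithm on [-10, 6, -1, -2, 6, -8]:

Scanning through the array:
Position 1 (value 6): max_ending_here = 6, max_so_far = 6
Position 2 (value -1): max_ending_here = 5, max_so_far = 6
Position 3 (value -2): max_ending_here = 3, max_so_far = 6
Position 4 (value 6): max_ending_here = 9, max_so_far = 9
Position 5 (value -8): max_ending_here = 1, max_so_far = 9

Maximum subarray: [6, -1, -2, 6]
Maximum sum: 9

The maximum subarray is [6, -1, -2, 6] with sum 9. This subarray runs from index 1 to index 4.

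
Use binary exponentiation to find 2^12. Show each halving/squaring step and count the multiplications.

Computing 2^12 by squaring (build up from 2^1; each line after the first costs one multiplication):

2^1 = 2
2^2 = (2^1)^2 = 2^2 = 4
2^3 = 2 * 2^2 = 2 * 4 = 8
2^6 = (2^3)^2 = 8^2 = 64
2^12 = (2^6)^2 = 64^2 = 4096

Result: 4096
Multiplications needed: 4 (4 lines after 2^1)

2^12 = 4096. Using exponentiation by squaring, this requires 4 multiplications. The key idea: if the exponent is even, square the half-power; if odd, multiply by the base once.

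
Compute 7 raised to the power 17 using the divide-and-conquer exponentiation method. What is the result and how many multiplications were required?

Computing 7^17 by squaring (build up from 7^1; each line after the first costs one multiplication):

7^1 = 7
7^2 = (7^1)^2 = 7^2 = 49
7^4 = (7^2)^2 = 49^2 = 2401
7^8 = (7^4)^2 = 2401^2 = 5764801
7^16 = (7^8)^2 = 5764801^2 = 33232930569601
7^17 = 7 * 7^16 = 7 * 33232930569601 = 232630513987207

Result: 232630513987207
Multiplications needed: 5 (5 lines after 7^1)

7^17 = 232630513987207. Using exponentiation by squaring, this requires 5 multiplications. The key idea: if the exponent is even, square the half-power; if odd, multiply by the base once.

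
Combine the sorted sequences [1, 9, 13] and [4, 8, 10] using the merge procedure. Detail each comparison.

Merging process:

Compare 1 vs 4: take 1 from left. Merged: [1]
Compare 9 vs 4: take 4 from right. Merged: [1, 4]
Compare 9 vs 8: take 8 from right. Merged: [1, 4, 8]
Compare 9 vs 10: take 9 from left. Merged: [1, 4, 8, 9]
Compare 13 vs 10: take 10 from right. Merged: [1, 4, 8, 9, 10]
Append remaining from left: [13]. Merged: [1, 4, 8, 9, 10, 13]

Final merged array: [1, 4, 8, 9, 10, 13]
Total comparisons: 5

The merged array is [1, 4, 8, 9, 10, 13], requiring 5 comparisons. The merge step runs in O(n) time where n is the total number of elements.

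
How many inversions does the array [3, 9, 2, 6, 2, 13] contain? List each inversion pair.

Finding inversions in [3, 9, 2, 6, 2, 13]:

(0, 2): arr[0]=3 > arr[2]=2
(0, 4): arr[0]=3 > arr[4]=2
(1, 2): arr[1]=9 > arr[2]=2
(1, 3): arr[1]=9 > arr[3]=6
(1, 4): arr[1]=9 > arr[4]=2
(3, 4): arr[3]=6 > arr[4]=2

Total inversions: 6

The array has 6 inversion(s): (0,2), (0,4), (1,2), (1,3), (1,4), (3,4). Each pair (i,j) satisfies i < j and arr[i] > arr[j].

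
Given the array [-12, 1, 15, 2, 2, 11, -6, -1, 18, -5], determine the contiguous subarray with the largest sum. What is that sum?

Using Kadane's algorithm on [-12, 1, 15, 2, 2, 11, -6, -1, 18, -5]:

Scanning through the array:
Position 1 (value 1): max_ending_here = 1, max_so_far = 1
Position 2 (value 15): max_ending_here = 16, max_so_far = 16
Position 3 (value 2): max_ending_here = 18, max_so_far = 18
Position 4 (value 2): max_ending_here = 20, max_so_far = 20
Position 5 (value 11): max_ending_here = 31, max_so_far = 31
Position 6 (value -6): max_ending_here = 25, max_so_far = 31
Position 7 (value -1): max_ending_here = 24, max_so_far = 31
Position 8 (value 18): max_ending_here = 42, max_so_far = 42
Position 9 (value -5): max_ending_here = 37, max_so_far = 42

Maximum subarray: [1, 15, 2, 2, 11, -6, -1, 18]
Maximum sum: 42

The maximum subarray is [1, 15, 2, 2, 11, -6, -1, 18] with sum 42. This subarray runs from index 1 to index 8.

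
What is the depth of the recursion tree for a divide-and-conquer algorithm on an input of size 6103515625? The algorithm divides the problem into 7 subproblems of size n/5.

For divide and conquer with division factor 5:

Problem sizes at each level:
Level 0: 6103515625
Level 1: 1220703125
Level 2: 244140625
Level 3: 48828125
Level 4: 9765625
Level 5: 1953125
Level 6: 390625
Level 7: 78125
Level 8: 15625
Level 9: 3125
Level 10: 625
Level 11: 125
Level 12: 25
Level 13: 5
Level 14: 1

The root is level 0 and the size-1 base case is level 14 (the tree spans levels 0 through 14, i.e. 15 levels counting the root), so the depth is the number of divisions: log_5(6103515625) = 14

The recursion tree depth is log_5(6103515625) = 14. At each level, the problem size is divided by 5, so it takes 14 divisions to reduce to a base case of size 1. The algorithm makes 7 recursive calls at each level.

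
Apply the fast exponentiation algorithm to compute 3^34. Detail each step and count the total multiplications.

Computing 3^34 by squaring (build up from 3^1; each line after the first costs one multiplication):

3^1 = 3
3^2 = (3^1)^2 = 3^2 = 9
3^4 = (3^2)^2 = 9^2 = 81
3^8 = (3^4)^2 = 81^2 = 6561
3^16 = (3^8)^2 = 6561^2 = 43046721
3^17 = 3 * 3^16 = 3 * 43046721 = 129140163
3^34 = (3^17)^2 = 129140163^2 = 16677181699666569

Result: 16677181699666569
Multiplications needed: 6 (6 lines after 3^1)

3^34 = 16677181699666569. Using exponentiation by squaring, this requires 6 multiplications. The key idea: if the exponent is even, square the half-power; if odd, multiply by the base once.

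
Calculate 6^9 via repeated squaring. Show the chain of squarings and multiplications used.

Computing 6^9 by squaring (build up from 6^1; each line after the first costs one multiplication):

6^1 = 6
6^2 = (6^1)^2 = 6^2 = 36
6^4 = (6^2)^2 = 36^2 = 1296
6^8 = (6^4)^2 = 1296^2 = 1679616
6^9 = 6 * 6^8 = 6 * 1679616 = 10077696

Result: 10077696
Multiplications needed: 4 (4 lines after 6^1)

6^9 = 10077696. Using exponentiation by squaring, this requires 4 multiplications. The key idea: if the exponent is even, square the half-power; if odd, multiply by the base once.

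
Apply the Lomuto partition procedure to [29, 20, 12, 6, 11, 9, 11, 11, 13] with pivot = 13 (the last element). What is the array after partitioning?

Lomuto partition with pivot = 13:

Initial array: [29, 20, 12, 6, 11, 9, 11, 11, 13]

arr[0]=29 > 13: no swap
arr[1]=20 > 13: no swap
arr[2]=12 <= 13: swap with position 0, array becomes [12, 20, 29, 6, 11, 9, 11, 11, 13]
arr[3]=6 <= 13: swap with position 1, array becomes [12, 6, 29, 20, 11, 9, 11, 11, 13]
arr[4]=11 <= 13: swap with position 2, array becomes [12, 6, 11, 20, 29, 9, 11, 11, 13]
arr[5]=9 <= 13: swap with position 3, array becomes [12, 6, 11, 9, 29, 20, 11, 11, 13]
arr[6]=11 <= 13: swap with position 4, array becomes [12, 6, 11, 9, 11, 20, 29, 11, 13]
arr[7]=11 <= 13: swap with position 5, array becomes [12, 6, 11, 9, 11, 11, 29, 20, 13]

Place pivot at position 6: [12, 6, 11, 9, 11, 11, 13, 20, 29]
Pivot position: 6

After partitioning with pivot 13, the array becomes [12, 6, 11, 9, 11, 11, 13, 20, 29]. The pivot is placed at index 6. All elements to the left of the pivot are <= 13, and all elements to the right are > 13.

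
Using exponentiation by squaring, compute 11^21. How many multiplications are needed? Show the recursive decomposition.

Computing 11^21 by squaring (build up from 11^1; each line after the first costs one multiplication):

11^1 = 11
11^2 = (11^1)^2 = 11^2 = 121
11^4 = (11^2)^2 = 121^2 = 14641
11^5 = 11 * 11^4 = 11 * 14641 = 161051
11^10 = (11^5)^2 = 161051^2 = 25937424601
11^20 = (11^10)^2 = 25937424601^2 = 672749994932560009201
11^21 = 11 * 11^20 = 11 * 672749994932560009201 = 7400249944258160101211

Result: 7400249944258160101211
Multiplications needed: 6 (6 lines after 11^1)

11^21 = 7400249944258160101211. Using exponentiation by squaring, this requires 6 multiplications. The key idea: if the exponent is even, square the half-power; if odd, multiply by the base once.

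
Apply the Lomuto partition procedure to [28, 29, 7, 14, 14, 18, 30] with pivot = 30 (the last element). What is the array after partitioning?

Lomuto partition with pivot = 30:

Initial array: [28, 29, 7, 14, 14, 18, 30]

arr[0]=28 <= 30: swap with position 0, array becomes [28, 29, 7, 14, 14, 18, 30]
arr[1]=29 <= 30: swap with position 1, array becomes [28, 29, 7, 14, 14, 18, 30]
arr[2]=7 <= 30: swap with position 2, array becomes [28, 29, 7, 14, 14, 18, 30]
arr[3]=14 <= 30: swap with position 3, array becomes [28, 29, 7, 14, 14, 18, 30]
arr[4]=14 <= 30: swap with position 4, array becomes [28, 29, 7, 14, 14, 18, 30]
arr[5]=18 <= 30: swap with position 5, array becomes [28, 29, 7, 14, 14, 18, 30]

Place pivot at position 6: [28, 29, 7, 14, 14, 18, 30]
Pivot position: 6

After partitioning with pivot 30, the array becomes [28, 29, 7, 14, 14, 18, 30]. The pivot is placed at index 6. All elements to the left of the pivot are <= 30, and all elements to the right are > 30.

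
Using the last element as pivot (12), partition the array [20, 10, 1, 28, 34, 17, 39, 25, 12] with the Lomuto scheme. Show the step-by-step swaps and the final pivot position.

Lomuto partition with pivot = 12:

Initial array: [20, 10, 1, 28, 34, 17, 39, 25, 12]

arr[0]=20 > 12: no swap
arr[1]=10 <= 12: swap with position 0, array becomes [10, 20, 1, 28, 34, 17, 39, 25, 12]
arr[2]=1 <= 12: swap with position 1, array becomes [10, 1, 20, 28, 34, 17, 39, 25, 12]
arr[3]=28 > 12: no swap
arr[4]=34 > 12: no swap
arr[5]=17 > 12: no swap
arr[6]=39 > 12: no swap
arr[7]=25 > 12: no swap

Place pivot at position 2: [10, 1, 12, 28, 34, 17, 39, 25, 20]
Pivot position: 2

After partitioning with pivot 12, the array becomes [10, 1, 12, 28, 34, 17, 39, 25, 20]. The pivot is placed at index 2. All elements to the left of the pivot are <= 12, and all elements to the right are > 12.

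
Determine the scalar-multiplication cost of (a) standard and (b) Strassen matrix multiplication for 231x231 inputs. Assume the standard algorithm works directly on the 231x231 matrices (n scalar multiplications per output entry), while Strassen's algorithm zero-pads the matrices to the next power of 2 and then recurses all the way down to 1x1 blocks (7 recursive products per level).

Matrix multiplication for 231x231 matrices:

Strassen's algorithm requires power-of-2 dimensions. Pad 231x231 to 256x256 (next power of 2).

Standard algorithm: 231^3 = 12326391 multiplications
Strassen's algorithm: 7^(log2(256)) = 7^8 = 5764801 multiplications
Savings: 12326391 - 5764801 = 6561590 multiplications

Standard: 12326391 multiplications (231^3). Strassen: 5764801 multiplications (7^8, after padding to 256x256). Strassen reduces 8 recursive multiplications to 7 at each level.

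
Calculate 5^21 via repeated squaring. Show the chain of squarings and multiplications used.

Computing 5^21 by squaring (build up from 5^1; each line after the first costs one multiplication):

5^1 = 5
5^2 = (5^1)^2 = 5^2 = 25
5^4 = (5^2)^2 = 25^2 = 625
5^5 = 5 * 5^4 = 5 * 625 = 3125
5^10 = (5^5)^2 = 3125^2 = 9765625
5^20 = (5^10)^2 = 9765625^2 = 95367431640625
5^21 = 5 * 5^20 = 5 * 95367431640625 = 476837158203125

Result: 476837158203125
Multiplications needed: 6 (6 lines after 5^1)

5^21 = 476837158203125. Using exponentiation by squaring, this requires 6 multiplications. The key idea: if the exponent is even, square the half-power; if odd, multiply by the base once.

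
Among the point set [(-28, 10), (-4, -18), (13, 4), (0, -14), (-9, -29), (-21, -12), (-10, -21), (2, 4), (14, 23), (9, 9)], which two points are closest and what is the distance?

Computing all pairwise distances among 10 points:

d((-28, 10), (-4, -18)) = 36.8782
d((-28, 10), (13, 4)) = 41.4367
d((-28, 10), (0, -14)) = 36.8782
d((-28, 10), (-9, -29)) = 43.382
d((-28, 10), (-21, -12)) = 23.0868
d((-28, 10), (-10, -21)) = 35.8469
d((-28, 10), (2, 4)) = 30.5941
d((-28, 10), (14, 23)) = 43.9659
d((-28, 10), (9, 9)) = 37.0135
d((-4, -18), (13, 4)) = 27.8029
d((-4, -18), (0, -14)) = 5.6569 <-- minimum
d((-4, -18), (-9, -29)) = 12.083
d((-4, -18), (-21, -12)) = 18.0278
d((-4, -18), (-10, -21)) = 6.7082
d((-4, -18), (2, 4)) = 22.8035
d((-4, -18), (14, 23)) = 44.7772
d((-4, -18), (9, 9)) = 29.9666
d((13, 4), (0, -14)) = 22.2036
d((13, 4), (-9, -29)) = 39.6611
d((13, 4), (-21, -12)) = 37.5766
d((13, 4), (-10, -21)) = 33.9706
d((13, 4), (2, 4)) = 11.0
d((13, 4), (14, 23)) = 19.0263
d((13, 4), (9, 9)) = 6.4031
d((0, -14), (-9, -29)) = 17.4929
d((0, -14), (-21, -12)) = 21.095
d((0, -14), (-10, -21)) = 12.2066
d((0, -14), (2, 4)) = 18.1108
d((0, -14), (14, 23)) = 39.5601
d((0, -14), (9, 9)) = 24.6982
d((-9, -29), (-21, -12)) = 20.8087
d((-9, -29), (-10, -21)) = 8.0623
d((-9, -29), (2, 4)) = 34.7851
d((-9, -29), (14, 23)) = 56.8595
d((-9, -29), (9, 9)) = 42.0476
d((-21, -12), (-10, -21)) = 14.2127
d((-21, -12), (2, 4)) = 28.0179
d((-21, -12), (14, 23)) = 49.4975
d((-21, -12), (9, 9)) = 36.6197
d((-10, -21), (2, 4)) = 27.7308
d((-10, -21), (14, 23)) = 50.1199
d((-10, -21), (9, 9)) = 35.5106
d((2, 4), (14, 23)) = 22.4722
d((2, 4), (9, 9)) = 8.6023
d((14, 23), (9, 9)) = 14.8661

Closest pair: (-4, -18) and (0, -14) with distance 5.6569

The closest pair is (-4, -18) and (0, -14) with Euclidean distance 5.6569. For 10 points, brute-force pairwise comparison is shown above. For large n, the divide-and-conquer algorithm (sort by x, recurse on halves, check the dividing strip) achieves O(n log n).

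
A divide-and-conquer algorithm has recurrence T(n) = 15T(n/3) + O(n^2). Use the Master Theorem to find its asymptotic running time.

Master Theorem for T(n) = 15T(n/3) + O(n^2):

a = 15, b = 3, c = 2
log_b(a) = log_3(15) = 2.4650

Case 1: c = 2 < log_3(15) = 2.4650
T(n) = O(n^(log_3 15))

For T(n) = 15T(n/3) + O(n^2): log_3(15) = 2.4650. This is Case 1 of the Master Theorem (c < log_b(a), work dominated by leaves), giving O(n^(log_3 15)).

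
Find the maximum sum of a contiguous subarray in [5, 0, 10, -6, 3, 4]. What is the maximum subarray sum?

Using Kadane's algorithm on [5, 0, 10, -6, 3, 4]:

Scanning through the array:
Position 1 (value 0): max_ending_here = 5, max_so_far = 5
Position 2 (value 10): max_ending_here = 15, max_so_far = 15
Position 3 (value -6): max_ending_here = 9, max_so_far = 15
Position 4 (value 3): max_ending_here = 12, max_so_far = 15
Position 5 (value 4): max_ending_here = 16, max_so_far = 16

Maximum subarray: [5, 0, 10, -6, 3, 4]
Maximum sum: 16

The maximum subarray is [5, 0, 10, -6, 3, 4] with sum 16. This subarray runs from index 0 to index 5.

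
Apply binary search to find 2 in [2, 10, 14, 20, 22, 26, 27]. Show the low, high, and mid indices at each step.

Binary search for 2 in [2, 10, 14, 20, 22, 26, 27]:

lo=0, hi=6, mid=3, arr[mid]=20 -> 20 > 2, search left half
lo=0, hi=2, mid=1, arr[mid]=10 -> 10 > 2, search left half
lo=0, hi=0, mid=0, arr[mid]=2 -> Found target at index 0!

Binary search finds 2 at index 0 after 3 comparisons. The search repeatedly halves the search space by comparing with the middle element.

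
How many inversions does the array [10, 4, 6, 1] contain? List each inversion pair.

Finding inversions in [10, 4, 6, 1]:

(0, 1): arr[0]=10 > arr[1]=4
(0, 2): arr[0]=10 > arr[2]=6
(0, 3): arr[0]=10 > arr[3]=1
(1, 3): arr[1]=4 > arr[3]=1
(2, 3): arr[2]=6 > arr[3]=1

Total inversions: 5

The array has 5 inversion(s): (0,1), (0,2), (0,3), (1,3), (2,3). Each pair (i,j) satisfies i < j and arr[i] > arr[j].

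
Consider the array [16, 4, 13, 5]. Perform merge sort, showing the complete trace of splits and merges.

Merge sort trace:

Split: [16, 4, 13, 5] -> [16, 4] and [13, 5]
  Split: [16, 4] -> [16] and [4]
  Merge: [16] + [4] -> [4, 16]
  Split: [13, 5] -> [13] and [5]
  Merge: [13] + [5] -> [5, 13]
Merge: [4, 16] + [5, 13] -> [4, 5, 13, 16]

Final sorted array: [4, 5, 13, 16]

The merge sort proceeds by recursively splitting the array and merging sorted halves.
After all merges, the sorted array is [4, 5, 13, 16].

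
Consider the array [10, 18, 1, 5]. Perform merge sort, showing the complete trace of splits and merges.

Merge sort trace:

Split: [10, 18, 1, 5] -> [10, 18] and [1, 5]
  Split: [10, 18] -> [10] and [18]
  Merge: [10] + [18] -> [10, 18]
  Split: [1, 5] -> [1] and [5]
  Merge: [1] + [5] -> [1, 5]
Merge: [10, 18] + [1, 5] -> [1, 5, 10, 18]

Final sorted array: [1, 5, 10, 18]

The merge sort proceeds by recursively splitting the array and merging sorted halves.
After all merges, the sorted array is [1, 5, 10, 18].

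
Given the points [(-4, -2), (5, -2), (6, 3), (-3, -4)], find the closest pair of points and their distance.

Computing all pairwise distances among 4 points:

d((-4, -2), (5, -2)) = 9.0
d((-4, -2), (6, 3)) = 11.1803
d((-4, -2), (-3, -4)) = 2.2361 <-- minimum
d((5, -2), (6, 3)) = 5.099
d((5, -2), (-3, -4)) = 8.2462
d((6, 3), (-3, -4)) = 11.4018

Closest pair: (-4, -2) and (-3, -4) with distance 2.2361

The closest pair is (-4, -2) and (-3, -4) with Euclidean distance 2.2361. For 4 points, brute-force pairwise comparison is shown above. For large n, the divide-and-conquer algorithm (sort by x, recurse on halves, check the dividing strip) achieves O(n log n).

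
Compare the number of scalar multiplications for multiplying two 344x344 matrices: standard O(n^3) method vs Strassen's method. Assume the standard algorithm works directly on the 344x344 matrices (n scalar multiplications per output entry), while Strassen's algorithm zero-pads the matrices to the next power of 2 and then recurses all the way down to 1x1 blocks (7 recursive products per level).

Matrix multiplication for 344x344 matrices:

Strassen's algorithm requires power-of-2 dimensions. Pad 344x344 to 512x512 (next power of 2).

Standard algorithm: 344^3 = 40707584 multiplications
Strassen's algorithm: 7^(log2(512)) = 7^9 = 40353607 multiplications
Savings: 40707584 - 40353607 = 353977 multiplications

Standard: 40707584 multiplications (344^3). Strassen: 40353607 multiplications (7^9, after padding to 512x512). Strassen reduces 8 recursive multiplications to 7 at each level.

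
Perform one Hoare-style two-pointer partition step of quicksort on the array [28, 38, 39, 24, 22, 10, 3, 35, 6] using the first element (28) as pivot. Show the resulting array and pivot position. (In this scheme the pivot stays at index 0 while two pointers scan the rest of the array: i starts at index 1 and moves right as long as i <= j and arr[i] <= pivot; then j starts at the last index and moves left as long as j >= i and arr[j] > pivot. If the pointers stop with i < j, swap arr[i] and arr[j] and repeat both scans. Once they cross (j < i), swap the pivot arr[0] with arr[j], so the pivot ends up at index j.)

Hoare-style two-pointer partition with pivot = 28:

Initial array: [28, 38, 39, 24, 22, 10, 3, 35, 6]

Pointers start at i = 1, j = 8.
i stops at index 1 (arr[1]=38 > 28), j stops at index 8 (arr[8]=6 <= 28): swap arr[1] and arr[8], array becomes [28, 6, 39, 24, 22, 10, 3, 35, 38]
i stops at index 2 (arr[2]=39 > 28), j stops at index 6 (arr[6]=3 <= 28): swap arr[2] and arr[6], array becomes [28, 6, 3, 24, 22, 10, 39, 35, 38]
i ends at 6, j ends at 5: the pointers have crossed (j < i), so scanning stops.

Swap pivot arr[0] with arr[5] to place pivot at position 5: [10, 6, 3, 24, 22, 28, 39, 35, 38]
Pivot position: 5

After partitioning with pivot 28, the array becomes [10, 6, 3, 24, 22, 28, 39, 35, 38]. The pivot is placed at index 5. All elements to the left of the pivot are <= 28, and all elements to the right are > 28.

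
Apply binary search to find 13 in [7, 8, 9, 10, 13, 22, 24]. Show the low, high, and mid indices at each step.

Binary search for 13 in [7, 8, 9, 10, 13, 22, 24]:

lo=0, hi=6, mid=3, arr[mid]=10 -> 10 < 13, search right half
lo=4, hi=6, mid=5, arr[mid]=22 -> 22 > 13, search left half
lo=4, hi=4, mid=4, arr[mid]=13 -> Found target at index 4!

Binary search finds 13 at index 4 after 3 comparisons. The search repeatedly halves the search space by comparing with the middle element.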